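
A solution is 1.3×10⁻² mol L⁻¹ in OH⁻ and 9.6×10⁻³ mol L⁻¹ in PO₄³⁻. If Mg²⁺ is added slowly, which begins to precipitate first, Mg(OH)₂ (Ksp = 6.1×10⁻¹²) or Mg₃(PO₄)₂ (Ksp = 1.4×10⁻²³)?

Precipitation of each salt begins when its ion product equals Ksp.
For Mg(OH)₂: [Mg²⁺] = (Ksp/[OH⁻]^2) = 3.6×10⁻⁸ mol L⁻¹
For Mg₃(PO₄)₂: [Mg²⁺] = (Ksp/[PO₄³⁻]^2)^(1/3) = 5.3×10⁻⁷ mol L⁻¹
Mg(OH)₂ requires the lower [Mg²⁺], so it precipitates first.

Mg(OH)₂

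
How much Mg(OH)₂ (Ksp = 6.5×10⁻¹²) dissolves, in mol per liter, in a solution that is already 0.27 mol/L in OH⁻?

Mg(OH)₂(s) ⇌ Mg²⁺(aq) + 2 OH⁻(aq)
Let s be the solubility of Mg(OH)₂ here. The common ion gives [OH⁻] ≈ 0.27 mol/L, and [Mg²⁺] = s.
Ksp = [Mg²⁺][OH⁻]^2 = s(0.27)^2
s = 6.5×10⁻¹² / (0.27)^2 = 8.9×10⁻¹¹
s = 8.9×10⁻¹¹ mol/L

8.9×10⁻¹¹ M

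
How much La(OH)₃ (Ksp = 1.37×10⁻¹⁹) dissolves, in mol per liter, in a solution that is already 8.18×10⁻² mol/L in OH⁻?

La(OH)₃(s) ⇌ La³⁺(aq) + 3 OH⁻(aq)
Let s be the solubility of La(OH)₃ here. The common ion gives [OH⁻] ≈ 8.18×10⁻² mol/L, and [La³⁺] = s.
Ksp = [La³⁺][OH⁻]^3 = s(8.18×10⁻²)^3
s = 1.37×10⁻¹⁹ / (8.18×10⁻²)^3 = 2.50×10⁻¹⁶
s = 2.50×10⁻¹⁶ mol/L

2.50×10⁻¹⁶ M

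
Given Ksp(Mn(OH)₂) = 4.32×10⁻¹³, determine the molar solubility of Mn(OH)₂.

4.76×10⁻⁵ M

Mn(OH)₂(s) ⇌ Mn²⁺(aq) + 2 OH⁻(aq)
Call the molar solubility s, so that [Mn²⁺] = s and [OH⁻] = 2s.
Ksp = [Mn²⁺][OH⁻]^2 = s · (2s)^2 = 4s^3
4s^3 = 4.32×10⁻¹³  ⇒  s^3 = 1.08×10⁻¹³
Taking the 3rd root, s = 4.76×10⁻⁵ mol L⁻¹.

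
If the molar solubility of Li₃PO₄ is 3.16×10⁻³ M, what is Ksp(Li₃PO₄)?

Ksp = 2.69×10⁻⁹

Li₃PO₄(s) ⇌ 3 Li⁺(aq) + PO₄³⁻(aq)
With molar solubility s: [Li⁺] = 3s, [PO₄³⁻] = s.
Ksp = [Li⁺]^3[PO₄³⁻] = (3s)^3 · s = 27s^4
Ksp = 27 × (3.16×10⁻³)^4 = 2.69×10⁻⁹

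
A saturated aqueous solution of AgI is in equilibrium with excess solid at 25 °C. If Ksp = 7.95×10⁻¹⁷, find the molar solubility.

AgI(s) ⇌ Ag⁺(aq) + I⁻(aq)
Call the molar solubility s, so that [Ag⁺] = s and [I⁻] = s.
Ksp = [Ag⁺][I⁻] = s · s = s^2
s^2 = 7.95×10⁻¹⁷
Taking the 2nd root, s = 8.92×10⁻⁹ M.

8.92×10⁻⁹ M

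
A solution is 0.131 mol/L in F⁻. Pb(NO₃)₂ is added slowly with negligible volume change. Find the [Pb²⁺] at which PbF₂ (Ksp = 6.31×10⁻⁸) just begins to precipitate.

3.68×10⁻⁶ M

Precipitation begins when Q = Ksp.
PbF₂(s) ⇌ Pb²⁺(aq) + 2 F⁻(aq)
Ksp = [Pb²⁺][F⁻]^2 = [Pb²⁺](0.131)^2
[Pb²⁺] = 6.31×10⁻⁸ / (0.131)^2 = 3.68×10⁻⁶
[Pb²⁺] = 3.68×10⁻⁶ mol/L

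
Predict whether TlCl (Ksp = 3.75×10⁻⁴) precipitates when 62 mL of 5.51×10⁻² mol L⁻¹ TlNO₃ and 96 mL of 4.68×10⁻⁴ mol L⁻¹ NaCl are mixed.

No

The combined volume is 158 mL.
[Tl⁺] = (5.51×10⁻²)(62)/158 = 2.16×10⁻² mol L⁻¹
[Cl⁻] = (4.68×10⁻⁴)(96)/158 = 2.84×10⁻⁴ mol L⁻¹
Q = [Tl⁺][Cl⁻] = 6.15×10⁻⁶
Q < Ksp (6.15×10⁻⁶ vs 3.75×10⁻⁴); the solution remains unsaturated and no precipitate forms.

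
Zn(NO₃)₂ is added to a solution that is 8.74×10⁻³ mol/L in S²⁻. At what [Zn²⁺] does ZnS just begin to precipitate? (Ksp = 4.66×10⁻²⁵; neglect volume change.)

A salt starts to precipitate once the ion product Q reaches its Ksp.
ZnS(s) ⇌ Zn²⁺(aq) + S²⁻(aq)
Ksp = [Zn²⁺][S²⁻] = [Zn²⁺](8.74×10⁻³)
[Zn²⁺] = 4.66×10⁻²⁵ / (8.74×10⁻³) = 5.33×10⁻²³
[Zn²⁺] = 5.33×10⁻²³ mol/L

5.33×10⁻²³ M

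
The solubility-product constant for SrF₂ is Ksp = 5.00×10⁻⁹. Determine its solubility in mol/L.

1.08×10⁻³ M

SrF₂(s) ⇌ Sr²⁺(aq) + 2 F⁻(aq)
With molar solubility s: [Sr²⁺] = s, [F⁻] = 2s.
Ksp = [Sr²⁺][F⁻]^2 = s · (2s)^2 = 4s^3
4s^3 = 5.00×10⁻⁹  ⇒  s^3 = 1.25×10⁻⁹
s = (1.25×10⁻⁹)^(1/3) = 1.08×10⁻³ mol L⁻¹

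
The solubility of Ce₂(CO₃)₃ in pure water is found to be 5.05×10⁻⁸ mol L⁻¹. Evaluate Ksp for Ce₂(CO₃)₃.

Ce₂(CO₃)₃(s) ⇌ 2 Ce³⁺(aq) + 3 CO₃²⁻(aq)
For each mole of Ce₂(CO₃)₃ that dissolves per liter, [Ce³⁺] = 2s and [CO₃²⁻] = 3s; let s denote this solubility.
Ksp = [Ce³⁺]^2[CO₃²⁻]^3 = (2s)^2 · (3s)^3 = 108s^5
Ksp = 108 × (5.05×10⁻⁸)^5 = 3.55×10⁻³⁵

Ksp = 3.55×10⁻³⁵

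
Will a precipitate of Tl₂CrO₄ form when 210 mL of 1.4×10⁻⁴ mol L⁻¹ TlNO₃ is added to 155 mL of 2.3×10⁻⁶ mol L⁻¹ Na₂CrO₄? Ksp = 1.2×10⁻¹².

Total volume after mixing = 210 + 155 = 365 mL.
[Tl⁺] = (1.4×10⁻⁴)(210)/365 = 8.1×10⁻⁵ mol L⁻¹
[CrO₄²⁻] = (2.3×10⁻⁶)(155)/365 = 9.8×10⁻⁷ mol L⁻¹
Q = [Tl⁺]^2[CrO₄²⁻] = 6.3×10⁻¹⁵
Q = 6.3×10⁻¹⁵ < Ksp = 1.2×10⁻¹², so the solution is unsaturated and no precipitate forms.

No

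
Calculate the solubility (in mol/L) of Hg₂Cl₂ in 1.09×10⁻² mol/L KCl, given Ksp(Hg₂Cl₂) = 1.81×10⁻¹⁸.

1.52×10⁻¹⁴ M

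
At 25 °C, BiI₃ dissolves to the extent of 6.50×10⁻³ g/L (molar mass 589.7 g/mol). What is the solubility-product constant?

Convert to molarity: s = 6.50×10⁻³ / 589.7 = 1.1023×10⁻⁵ mol/L
BiI₃(s) ⇌ Bi³⁺(aq) + 3 I⁻(aq)
If s mol/L of BiI₃ dissolves, [Bi³⁺] = s and [I⁻] = 3s.
Ksp = [Bi³⁺][I⁻]^3 = s · (3s)^3 = 27s^4
Ksp = 27 × (1.1023×10⁻⁵)^4 = 3.99×10⁻¹⁹

Ksp = 3.99×10⁻¹⁹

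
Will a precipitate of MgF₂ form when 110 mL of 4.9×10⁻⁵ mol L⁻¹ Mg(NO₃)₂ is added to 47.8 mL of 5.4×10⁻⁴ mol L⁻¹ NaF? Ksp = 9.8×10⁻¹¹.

No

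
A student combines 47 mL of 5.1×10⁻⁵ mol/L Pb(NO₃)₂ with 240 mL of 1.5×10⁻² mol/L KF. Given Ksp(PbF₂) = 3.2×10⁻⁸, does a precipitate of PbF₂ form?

Total volume after mixing = 47 + 240 = 287 mL.
[Pb²⁺] = (5.1×10⁻⁵)(47)/287 = 8.4×10⁻⁶ mol/L
[F⁻] = (1.5×10⁻²)(240)/287 = 1.3×10⁻² mol/L
Q = [Pb²⁺][F⁻]^2 = 1.3×10⁻⁹
Since Q (1.3×10⁻⁹) is less than Ksp (3.2×10⁻⁸), no PbF₂ precipitates.

No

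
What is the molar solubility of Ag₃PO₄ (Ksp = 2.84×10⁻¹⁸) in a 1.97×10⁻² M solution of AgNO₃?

3.71×10⁻¹³ M

Ag₃PO₄(s) ⇌ 3 Ag⁺(aq) + PO₄³⁻(aq)
The solution already contains Ag⁺ at 1.97×10⁻² M. Let s be the molar solubility of Ag₃PO₄.
[Ag⁺] ≈ 1.97×10⁻² M (common ion dominates); [PO₄³⁻] = s.
Ksp = [Ag⁺]^3[PO₄³⁻] = (1.97×10⁻²)^3s
s = 2.84×10⁻¹⁸ / (1.97×10⁻²)^3 = 3.71×10⁻¹³
s = 3.71×10⁻¹³ M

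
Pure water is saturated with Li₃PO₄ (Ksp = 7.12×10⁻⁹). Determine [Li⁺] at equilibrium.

1.21×10⁻² M

Li₃PO₄(s) ⇌ 3 Li⁺(aq) + PO₄³⁻(aq)
Let s be the molar solubility. Then [Li⁺] = 3s and [PO₄³⁻] = s.
Ksp = [Li⁺]^3[PO₄³⁻] = (3s)^3 · s = 27s^4 = 7.12×10⁻⁹
s = 4.03×10⁻³ mol L⁻¹
[Li⁺] = 3s = 1.21×10⁻² mol L⁻¹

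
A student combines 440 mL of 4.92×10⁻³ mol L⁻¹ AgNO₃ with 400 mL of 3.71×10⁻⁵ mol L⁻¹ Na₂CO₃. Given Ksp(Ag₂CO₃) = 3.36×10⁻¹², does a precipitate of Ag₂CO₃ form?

The combined volume is 840 mL.
[Ag⁺] = (4.92×10⁻³)(440)/840 = 2.58×10⁻³ mol L⁻¹
[CO₃²⁻] = (3.71×10⁻⁵)(400)/840 = 1.77×10⁻⁵ mol L⁻¹
Q = [Ag⁺]^2[CO₃²⁻] = 1.17×10⁻¹⁰
Since Q (1.17×10⁻¹⁰) exceeds Ksp (3.36×10⁻¹²), Ag₂CO₃ will precipitate.

Yes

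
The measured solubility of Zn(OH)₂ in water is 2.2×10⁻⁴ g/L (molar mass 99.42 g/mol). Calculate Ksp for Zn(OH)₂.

Ksp = 4.3×10⁻¹⁷

s = (2.2×10⁻⁴ g L⁻¹)/(99.42 g mol⁻¹) = 2.213×10⁻⁶ M
Zn(OH)₂(s) ⇌ Zn²⁺(aq) + 2 OH⁻(aq)
Call the molar solubility s, so that [Zn²⁺] = s and [OH⁻] = 2s.
Ksp = [Zn²⁺][OH⁻]^2 = s · (2s)^2 = 4s^3
Ksp = 4 × (2.213×10⁻⁶)^3 = 4.3×10⁻¹⁷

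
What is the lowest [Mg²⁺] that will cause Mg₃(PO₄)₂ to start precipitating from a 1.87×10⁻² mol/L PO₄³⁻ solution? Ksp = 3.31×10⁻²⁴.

Precipitation begins when Q = Ksp.
Mg₃(PO₄)₂(s) ⇌ 3 Mg²⁺(aq) + 2 PO₄³⁻(aq)
Ksp = [Mg²⁺]^3[PO₄³⁻]^2 = [Mg²⁺]^3(1.87×10⁻²)^2
[Mg²⁺]^3 = 3.31×10⁻²⁴ / (1.87×10⁻²)^2 = 9.47×10⁻²¹
[Mg²⁺] = 2.12×10⁻⁷ mol/L

2.12×10⁻⁷ M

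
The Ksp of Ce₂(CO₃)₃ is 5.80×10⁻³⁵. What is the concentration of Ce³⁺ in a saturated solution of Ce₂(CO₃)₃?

Ce₂(CO₃)₃(s) ⇌ 2 Ce³⁺(aq) + 3 CO₃²⁻(aq)
For each mole of Ce₂(CO₃)₃ that dissolves per liter, [Ce³⁺] = 2s and [CO₃²⁻] = 3s; let s denote this solubility.
Ksp = [Ce³⁺]^2[CO₃²⁻]^3 = (2s)^2 · (3s)^3 = 108s^5 = 5.80×10⁻³⁵
s = 5.57×10⁻⁸ M
[Ce³⁺] = 2s = 1.11×10⁻⁷ M

1.11×10⁻⁷ M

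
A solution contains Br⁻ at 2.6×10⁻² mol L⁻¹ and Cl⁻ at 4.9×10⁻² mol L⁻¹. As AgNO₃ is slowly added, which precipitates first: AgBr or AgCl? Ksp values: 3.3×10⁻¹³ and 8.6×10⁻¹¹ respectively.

AgBr

Precipitation begins when Q = Ksp.
For AgBr: [Ag⁺] = (Ksp/[Br⁻]) = 1.3×10⁻¹¹ mol L⁻¹
For AgCl: [Ag⁺] = (Ksp/[Cl⁻]) = 1.8×10⁻⁹ mol L⁻¹
The smaller threshold [Ag⁺] is reached first, so AgBr precipitates first.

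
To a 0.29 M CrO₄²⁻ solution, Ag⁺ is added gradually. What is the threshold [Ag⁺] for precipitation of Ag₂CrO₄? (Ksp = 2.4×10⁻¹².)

2.9×10⁻⁶ M

The threshold for precipitation is Q = Ksp.
Ag₂CrO₄(s) ⇌ 2 Ag⁺(aq) + CrO₄²⁻(aq)
Ksp = [Ag⁺]^2[CrO₄²⁻] = [Ag⁺]^2(0.29)
[Ag⁺]^2 = 2.4×10⁻¹² / (0.29) = 8.3×10⁻¹²
[Ag⁺] = 2.9×10⁻⁶ M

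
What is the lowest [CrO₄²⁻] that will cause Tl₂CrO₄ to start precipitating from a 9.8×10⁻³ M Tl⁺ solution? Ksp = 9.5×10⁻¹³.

Precipitation of each salt begins when its ion product equals Ksp.
Tl₂CrO₄(s) ⇌ 2 Tl⁺(aq) + CrO₄²⁻(aq)
Ksp = [Tl⁺]^2[CrO₄²⁻] = [CrO₄²⁻](9.8×10⁻³)^2
[CrO₄²⁻] = 9.5×10⁻¹³ / (9.8×10⁻³)^2 = 9.9×10⁻⁹
[CrO₄²⁻] = 9.9×10⁻⁹ M

9.9×10⁻⁹ M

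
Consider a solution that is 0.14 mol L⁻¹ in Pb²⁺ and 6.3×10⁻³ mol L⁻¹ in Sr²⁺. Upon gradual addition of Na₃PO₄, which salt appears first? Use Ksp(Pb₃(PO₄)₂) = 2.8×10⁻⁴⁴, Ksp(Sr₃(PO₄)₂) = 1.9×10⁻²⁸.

Each salt precipitates once Q = Ksp for that salt.
For Pb₃(PO₄)₂: [PO₄³⁻] = (Ksp/[Pb²⁺]^3)^(1/2) = 3.2×10⁻²¹ mol L⁻¹
For Sr₃(PO₄)₂: [PO₄³⁻] = (Ksp/[Sr²⁺]^3)^(1/2) = 2.8×10⁻¹¹ mol L⁻¹
Pb₃(PO₄)₂ requires the lower [PO₄³⁻], so it precipitates first.

Pb₃(PO₄)₂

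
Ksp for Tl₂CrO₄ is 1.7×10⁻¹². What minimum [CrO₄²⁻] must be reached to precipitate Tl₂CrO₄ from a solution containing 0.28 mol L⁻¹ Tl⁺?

Precipitation begins when Q = Ksp.
Tl₂CrO₄(s) ⇌ 2 Tl⁺(aq) + CrO₄²⁻(aq)
Ksp = [Tl⁺]^2[CrO₄²⁻] = [CrO₄²⁻](0.28)^2
[CrO₄²⁻] = 1.7×10⁻¹² / (0.28)^2 = 2.2×10⁻¹¹
[CrO₄²⁻] = 2.2×10⁻¹¹ mol L⁻¹

2.2×10⁻¹¹ M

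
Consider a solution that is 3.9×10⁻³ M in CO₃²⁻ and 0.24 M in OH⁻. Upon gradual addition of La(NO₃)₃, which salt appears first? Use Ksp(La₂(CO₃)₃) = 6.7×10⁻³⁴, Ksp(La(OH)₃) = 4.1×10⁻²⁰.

La(OH)₃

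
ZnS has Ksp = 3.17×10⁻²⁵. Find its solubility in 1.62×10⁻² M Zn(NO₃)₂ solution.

ZnS(s) ⇌ Zn²⁺(aq) + S²⁻(aq)
With Zn²⁺ already at 1.62×10⁻² M and s small, take [Zn²⁺] ≈ 1.62×10⁻² M and [S²⁻] = s.
Ksp = [Zn²⁺][S²⁻] = (1.62×10⁻²)s
s = 3.17×10⁻²⁵ / (1.62×10⁻²) = 1.96×10⁻²³
s = 1.96×10⁻²³ M

1.96×10⁻²³ M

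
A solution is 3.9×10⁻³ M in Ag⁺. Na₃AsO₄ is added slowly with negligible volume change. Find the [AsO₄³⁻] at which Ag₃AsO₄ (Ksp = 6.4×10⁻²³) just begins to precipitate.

The threshold for precipitation is Q = Ksp.
Ag₃AsO₄(s) ⇌ 3 Ag⁺(aq) + AsO₄³⁻(aq)
Ksp = [Ag⁺]^3[AsO₄³⁻] = [AsO₄³⁻](3.9×10⁻³)^3
[AsO₄³⁻] = 6.4×10⁻²³ / (3.9×10⁻³)^3 = 1.1×10⁻¹⁵
[AsO₄³⁻] = 1.1×10⁻¹⁵ M

1.1×10⁻¹⁵ M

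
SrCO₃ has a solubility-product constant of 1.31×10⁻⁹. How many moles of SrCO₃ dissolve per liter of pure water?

3.62×10⁻⁵ M

SrCO₃(s) ⇌ Sr²⁺(aq) + CO₃²⁻(aq)
Let s be the molar solubility. Then [Sr²⁺] = s and [CO₃²⁻] = s.
Ksp = [Sr²⁺][CO₃²⁻] = s · s = s^2
s^2 = 1.31×10⁻⁹
s = (1.31×10⁻⁹)^(1/2) = 3.62×10⁻⁵ mol L⁻¹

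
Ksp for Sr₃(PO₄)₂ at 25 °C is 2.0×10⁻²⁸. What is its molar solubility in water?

1.1×10⁻⁶ M

Sr₃(PO₄)₂(s) ⇌ 3 Sr²⁺(aq) + 2 PO₄³⁻(aq)
With molar solubility s: [Sr²⁺] = 3s, [PO₄³⁻] = 2s.
Ksp = [Sr²⁺]^3[PO₄³⁻]^2 = (3s)^3 · (2s)^2 = 108s^5
108s^5 = 2.0×10⁻²⁸  ⇒  s^5 = 1.9×10⁻³⁰
Taking the 5th root, s = 1.1×10⁻⁶ M.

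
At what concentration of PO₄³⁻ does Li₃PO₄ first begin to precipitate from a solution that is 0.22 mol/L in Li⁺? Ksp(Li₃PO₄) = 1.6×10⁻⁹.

A salt starts to precipitate once the ion product Q reaches its Ksp.
Li₃PO₄(s) ⇌ 3 Li⁺(aq) + PO₄³⁻(aq)
Ksp = [Li⁺]^3[PO₄³⁻] = [PO₄³⁻](0.22)^3
[PO₄³⁻] = 1.6×10⁻⁹ / (0.22)^3 = 1.5×10⁻⁷
[PO₄³⁻] = 1.5×10⁻⁷ mol/L

1.5×10⁻⁷ M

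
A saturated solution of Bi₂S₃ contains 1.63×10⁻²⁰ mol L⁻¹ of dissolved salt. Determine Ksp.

Ksp = 1.24×10⁻⁹⁷

Bi₂S₃(s) ⇌ 2 Bi³⁺(aq) + 3 S²⁻(aq)
Call the molar solubility s, so that [Bi³⁺] = 2s and [S²⁻] = 3s.
Ksp = [Bi³⁺]^2[S²⁻]^3 = (2s)^2 · (3s)^3 = 108s^5
Ksp = 108 × (1.63×10⁻²⁰)^5 = 1.24×10⁻⁹⁷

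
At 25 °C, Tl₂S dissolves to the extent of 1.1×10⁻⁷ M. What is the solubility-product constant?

Tl₂S(s) ⇌ 2 Tl⁺(aq) + S²⁻(aq)
If s mol/L of Tl₂S dissolves, [Tl⁺] = 2s and [S²⁻] = s.
Ksp = [Tl⁺]^2[S²⁻] = (2s)^2 · s = 4s^3
Ksp = 4 × (1.1×10⁻⁷)^3 = 5.3×10⁻²¹

Ksp = 5.3×10⁻²¹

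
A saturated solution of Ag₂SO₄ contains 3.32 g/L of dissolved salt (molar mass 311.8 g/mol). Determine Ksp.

Molar solubility s = (3.32 g/L) / (311.8 g/mol) = 1.0648×10⁻² mol/L
Ag₂SO₄(s) ⇌ 2 Ag⁺(aq) + SO₄²⁻(aq)
Call the molar solubility s, so that [Ag⁺] = 2s and [SO₄²⁻] = s.
Ksp = [Ag⁺]^2[SO₄²⁻] = (2s)^2 · s = 4s^3
Ksp = 4 × (1.0648×10⁻²)^3 = 4.83×10⁻⁶

Ksp = 4.83×10⁻⁶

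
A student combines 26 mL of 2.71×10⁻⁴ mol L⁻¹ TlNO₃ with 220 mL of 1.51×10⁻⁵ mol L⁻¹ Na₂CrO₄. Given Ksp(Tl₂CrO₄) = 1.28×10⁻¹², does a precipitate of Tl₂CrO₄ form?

No

Total volume after mixing = 26 + 220 = 246 mL.
[Tl⁺] = (2.71×10⁻⁴)(26)/246 = 2.86×10⁻⁵ mol L⁻¹
[CrO₄²⁻] = (1.51×10⁻⁵)(220)/246 = 1.35×10⁻⁵ mol L⁻¹
Q = [Tl⁺]^2[CrO₄²⁻] = 1.11×10⁻¹⁴
Since Q (1.11×10⁻¹⁴) is less than Ksp (1.28×10⁻¹²), no Tl₂CrO₄ precipitates.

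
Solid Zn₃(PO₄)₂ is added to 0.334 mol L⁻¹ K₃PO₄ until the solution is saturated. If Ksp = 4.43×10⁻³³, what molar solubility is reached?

1.14×10⁻¹¹ M

Zn₃(PO₄)₂(s) ⇌ 3 Zn²⁺(aq) + 2 PO₄³⁻(aq)
Let s be the solubility of Zn₃(PO₄)₂ here. The common ion gives [PO₄³⁻] ≈ 0.334 mol L⁻¹, and [Zn²⁺] = 3s.
Ksp = [Zn²⁺]^3[PO₄³⁻]^2 = (3s)^3(0.334)^2
(3s)^3 = 4.43×10⁻³³ / (0.334)^2 = 3.97×10⁻³²
s = 1.14×10⁻¹¹ mol L⁻¹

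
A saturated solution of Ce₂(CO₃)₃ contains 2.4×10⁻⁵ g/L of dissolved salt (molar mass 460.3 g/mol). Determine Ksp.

s = (2.4×10⁻⁵ g L⁻¹)/(460.3 g mol⁻¹) = 5.214×10⁻⁸ M
Ce₂(CO₃)₃(s) ⇌ 2 Ce³⁺(aq) + 3 CO₃²⁻(aq)
For each mole of Ce₂(CO₃)₃ that dissolves per liter, [Ce³⁺] = 2s and [CO₃²⁻] = 3s; let s denote this solubility.
Ksp = [Ce³⁺]^2[CO₃²⁻]^3 = (2s)^2 · (3s)^3 = 108s^5
Ksp = 108 × (5.214×10⁻⁸)^5 = 4.2×10⁻³⁵

Ksp = 4.2×10⁻³⁵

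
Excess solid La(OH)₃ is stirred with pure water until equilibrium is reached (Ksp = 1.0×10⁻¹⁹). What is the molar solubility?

7.8×10⁻⁶ M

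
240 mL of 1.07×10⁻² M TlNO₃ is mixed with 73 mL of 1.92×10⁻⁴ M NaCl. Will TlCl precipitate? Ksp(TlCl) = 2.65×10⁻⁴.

The combined volume is 313 mL.
[Tl⁺] = (1.07×10⁻²)(240)/313 = 8.20×10⁻³ M
[Cl⁻] = (1.92×10⁻⁴)(73)/313 = 4.48×10⁻⁵ M
Q = [Tl⁺][Cl⁻] = 3.67×10⁻⁷
Q = 3.67×10⁻⁷ < Ksp = 2.65×10⁻⁴, so the solution is unsaturated and no precipitate forms.

No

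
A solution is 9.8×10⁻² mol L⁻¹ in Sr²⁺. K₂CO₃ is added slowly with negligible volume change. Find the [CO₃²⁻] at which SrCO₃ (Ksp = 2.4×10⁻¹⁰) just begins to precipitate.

2.4×10⁻⁹ M

The threshold for precipitation is Q = Ksp.
SrCO₃(s) ⇌ Sr²⁺(aq) + CO₃²⁻(aq)
Ksp = [Sr²⁺][CO₃²⁻] = [CO₃²⁻](9.8×10⁻²)
[CO₃²⁻] = 2.4×10⁻¹⁰ / (9.8×10⁻²) = 2.4×10⁻⁹
[CO₃²⁻] = 2.4×10⁻⁹ mol L⁻¹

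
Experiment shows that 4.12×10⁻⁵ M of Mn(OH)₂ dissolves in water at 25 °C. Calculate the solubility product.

Mn(OH)₂(s) ⇌ Mn²⁺(aq) + 2 OH⁻(aq)
Call the molar solubility s, so that [Mn²⁺] = s and [OH⁻] = 2s.
Ksp = [Mn²⁺][OH⁻]^2 = s · (2s)^2 = 4s^3
Ksp = 4 × (4.12×10⁻⁵)^3 = 2.80×10⁻¹³

Ksp = 2.80×10⁻¹³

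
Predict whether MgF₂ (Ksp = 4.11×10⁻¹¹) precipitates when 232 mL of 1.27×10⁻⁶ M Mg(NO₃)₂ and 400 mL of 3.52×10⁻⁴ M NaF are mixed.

No

Total volume after mixing = 232 + 400 = 632 mL.
[Mg²⁺] = (1.27×10⁻⁶)(232)/632 = 4.66×10⁻⁷ M
[F⁻] = (3.52×10⁻⁴)(400)/632 = 2.23×10⁻⁴ M
Q = [Mg²⁺][F⁻]^2 = 2.31×10⁻¹⁴
Q = 2.31×10⁻¹⁴ < Ksp = 4.11×10⁻¹¹, so the solution is unsaturated and no precipitate forms.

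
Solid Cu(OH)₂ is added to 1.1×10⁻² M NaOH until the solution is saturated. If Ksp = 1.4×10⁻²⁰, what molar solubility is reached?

Cu(OH)₂(s) ⇌ Cu²⁺(aq) + 2 OH⁻(aq)
With OH⁻ already at 1.1×10⁻² M and s small, take [OH⁻] ≈ 1.1×10⁻² M and [Cu²⁺] = s.
Ksp = [Cu²⁺][OH⁻]^2 = s(1.1×10⁻²)^2
s = 1.4×10⁻²⁰ / (1.1×10⁻²)^2 = 1.2×10⁻¹⁶
s = 1.2×10⁻¹⁶ M

1.2×10⁻¹⁶ M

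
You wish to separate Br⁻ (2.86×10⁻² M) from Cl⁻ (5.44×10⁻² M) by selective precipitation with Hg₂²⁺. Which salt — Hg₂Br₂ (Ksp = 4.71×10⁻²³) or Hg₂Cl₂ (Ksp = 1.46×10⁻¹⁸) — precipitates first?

The threshold for precipitation is Q = Ksp.
For Hg₂Br₂: [Hg₂²⁺] = (Ksp/[Br⁻]^2) = 5.76×10⁻²⁰ M
For Hg₂Cl₂: [Hg₂²⁺] = (Ksp/[Cl⁻]^2) = 4.93×10⁻¹⁶ M
Hg₂Br₂ requires the lower [Hg₂²⁺], so it precipitates first.

Hg₂Br₂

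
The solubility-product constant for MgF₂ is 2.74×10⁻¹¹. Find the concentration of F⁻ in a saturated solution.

3.80×10⁻⁴ M

MgF₂(s) ⇌ Mg²⁺(aq) + 2 F⁻(aq)
If s mol/L of MgF₂ dissolves, [Mg²⁺] = s and [F⁻] = 2s.
Ksp = [Mg²⁺][F⁻]^2 = s · (2s)^2 = 4s^3 = 2.74×10⁻¹¹
s = 1.90×10⁻⁴ mol/L
[F⁻] = 2s = 3.80×10⁻⁴ mol/L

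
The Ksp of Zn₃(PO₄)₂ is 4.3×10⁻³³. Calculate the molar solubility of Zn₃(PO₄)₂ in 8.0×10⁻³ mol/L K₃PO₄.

Zn₃(PO₄)₂(s) ⇌ 3 Zn²⁺(aq) + 2 PO₄³⁻(aq)
Let s be the solubility of Zn₃(PO₄)₂ here. The common ion gives [PO₄³⁻] ≈ 8.0×10⁻³ mol/L, and [Zn²⁺] = 3s.
Ksp = [Zn²⁺]^3[PO₄³⁻]^2 = (3s)^3(8.0×10⁻³)^2
(3s)^3 = 4.3×10⁻³³ / (8.0×10⁻³)^2 = 6.7×10⁻²⁹
s = 1.4×10⁻¹⁰ mol/L

1.4×10⁻¹⁰ M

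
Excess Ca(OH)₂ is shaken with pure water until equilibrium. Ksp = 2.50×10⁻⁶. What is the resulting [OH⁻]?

Ca(OH)₂(s) ⇌ Ca²⁺(aq) + 2 OH⁻(aq)
Call the molar solubility s, so that [Ca²⁺] = s and [OH⁻] = 2s.
Ksp = [Ca²⁺][OH⁻]^2 = s · (2s)^2 = 4s^3 = 2.50×10⁻⁶
s = 8.55×10⁻³ M
[OH⁻] = 2s = 1.71×10⁻² M

1.71×10⁻² M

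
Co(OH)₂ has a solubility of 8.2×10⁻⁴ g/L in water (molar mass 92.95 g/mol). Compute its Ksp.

Molar solubility s = (8.2×10⁻⁴ g/L) / (92.95 g/mol) = 8.822×10⁻⁶ mol/L
Co(OH)₂(s) ⇌ Co²⁺(aq) + 2 OH⁻(aq)
For each mole of Co(OH)₂ that dissolves per liter, [Co²⁺] = s and [OH⁻] = 2s; let s denote this solubility.
Ksp = [Co²⁺][OH⁻]^2 = s · (2s)^2 = 4s^3
Ksp = 4 × (8.822×10⁻⁶)^3 = 2.7×10⁻¹⁵

Ksp = 2.7×10⁻¹⁵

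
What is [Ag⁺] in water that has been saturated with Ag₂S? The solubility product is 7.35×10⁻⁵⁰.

Ag₂S(s) ⇌ 2 Ag⁺(aq) + S²⁻(aq)
If s mol/L of Ag₂S dissolves, [Ag⁺] = 2s and [S²⁻] = s.
Ksp = [Ag⁺]^2[S²⁻] = (2s)^2 · s = 4s^3 = 7.35×10⁻⁵⁰
s = 2.64×10⁻¹⁷ mol L⁻¹
[Ag⁺] = 2s = 5.28×10⁻¹⁷ mol L⁻¹

5.28×10⁻¹⁷ M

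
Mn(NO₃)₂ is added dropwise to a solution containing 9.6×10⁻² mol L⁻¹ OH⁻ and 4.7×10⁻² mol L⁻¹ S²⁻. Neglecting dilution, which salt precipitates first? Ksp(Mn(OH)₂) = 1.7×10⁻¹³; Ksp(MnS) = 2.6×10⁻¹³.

MnS

A salt starts to precipitate once the ion product Q reaches its Ksp.
For Mn(OH)₂: [Mn²⁺] = (Ksp/[OH⁻]^2) = 1.8×10⁻¹¹ mol L⁻¹
For MnS: [Mn²⁺] = (Ksp/[S²⁻]) = 5.5×10⁻¹² mol L⁻¹
The smaller threshold [Mn²⁺] is reached first, so MnS precipitates first.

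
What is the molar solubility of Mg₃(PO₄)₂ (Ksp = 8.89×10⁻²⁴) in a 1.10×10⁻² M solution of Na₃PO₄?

1.40×10⁻⁷ M

Mg₃(PO₄)₂(s) ⇌ 3 Mg²⁺(aq) + 2 PO₄³⁻(aq)
Let s be the solubility of Mg₃(PO₄)₂ here. The common ion gives [PO₄³⁻] ≈ 1.10×10⁻² M, and [Mg²⁺] = 3s.
Ksp = [Mg²⁺]^3[PO₄³⁻]^2 = (3s)^3(1.10×10⁻²)^2
(3s)^3 = 8.89×10⁻²⁴ / (1.10×10⁻²)^2 = 7.35×10⁻²⁰
s = 1.40×10⁻⁷ M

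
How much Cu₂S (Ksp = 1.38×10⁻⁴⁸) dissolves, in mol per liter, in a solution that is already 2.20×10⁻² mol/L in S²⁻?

Cu₂S(s) ⇌ 2 Cu⁺(aq) + S²⁻(aq)
The solution already contains S²⁻ at 2.20×10⁻² mol/L. Let s be the molar solubility of Cu₂S.
[S²⁻] ≈ 2.20×10⁻² mol/L (common ion dominates); [Cu⁺] = 2s.
Ksp = [Cu⁺]^2[S²⁻] = (2s)^2(2.20×10⁻²)
(2s)^2 = 1.38×10⁻⁴⁸ / (2.20×10⁻²) = 6.27×10⁻⁴⁷
s = 3.96×10⁻²⁴ mol/L

3.96×10⁻²⁴ M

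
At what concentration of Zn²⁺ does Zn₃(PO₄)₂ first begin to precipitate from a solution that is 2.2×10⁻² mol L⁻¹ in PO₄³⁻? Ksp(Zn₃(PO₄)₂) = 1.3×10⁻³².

3.0×10⁻¹⁰ M

A salt starts to precipitate once the ion product Q reaches its Ksp.
Zn₃(PO₄)₂(s) ⇌ 3 Zn²⁺(aq) + 2 PO₄³⁻(aq)
Ksp = [Zn²⁺]^3[PO₄³⁻]^2 = [Zn²⁺]^3(2.2×10⁻²)^2
[Zn²⁺]^3 = 1.3×10⁻³² / (2.2×10⁻²)^2 = 2.7×10⁻²⁹
[Zn²⁺] = 3.0×10⁻¹⁰ mol L⁻¹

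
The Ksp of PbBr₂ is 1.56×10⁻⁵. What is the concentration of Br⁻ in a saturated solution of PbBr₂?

3.15×10⁻² M

PbBr₂(s) ⇌ Pb²⁺(aq) + 2 Br⁻(aq)
Let s be the molar solubility. Then [Pb²⁺] = s and [Br⁻] = 2s.
Ksp = [Pb²⁺][Br⁻]^2 = s · (2s)^2 = 4s^3 = 1.56×10⁻⁵
s = 1.57×10⁻² M
[Br⁻] = 2s = 3.15×10⁻² M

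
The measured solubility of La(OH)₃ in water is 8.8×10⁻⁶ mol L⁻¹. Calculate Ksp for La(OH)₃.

Ksp = 1.6×10⁻¹⁹

La(OH)₃(s) ⇌ La³⁺(aq) + 3 OH⁻(aq)
Call the molar solubility s, so that [La³⁺] = s and [OH⁻] = 3s.
Ksp = [La³⁺][OH⁻]^3 = s · (3s)^3 = 27s^4
Ksp = 27 × (8.8×10⁻⁶)^4 = 1.6×10⁻¹⁹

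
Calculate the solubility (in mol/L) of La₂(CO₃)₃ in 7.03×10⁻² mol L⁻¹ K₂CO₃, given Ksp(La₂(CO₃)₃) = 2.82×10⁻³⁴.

4.50×10⁻¹⁶ M

La₂(CO₃)₃(s) ⇌ 2 La³⁺(aq) + 3 CO₃²⁻(aq)
CO₃²⁻ is already present at 7.03×10⁻² mol L⁻¹. If s mol/L of La₂(CO₃)₃ dissolves, [La³⁺] = 2s while [CO₃²⁻] ≈ 7.03×10⁻² mol L⁻¹.
Ksp = [La³⁺]^2[CO₃²⁻]^3 = (2s)^2(7.03×10⁻²)^3
(2s)^2 = 2.82×10⁻³⁴ / (7.03×10⁻²)^3 = 8.12×10⁻³¹
s = 4.50×10⁻¹⁶ mol L⁻¹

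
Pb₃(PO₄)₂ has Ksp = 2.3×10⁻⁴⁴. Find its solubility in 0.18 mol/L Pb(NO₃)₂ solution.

Pb₃(PO₄)₂(s) ⇌ 3 Pb²⁺(aq) + 2 PO₄³⁻(aq)
With Pb²⁺ already at 0.18 mol/L and s small, take [Pb²⁺] ≈ 0.18 mol/L and [PO₄³⁻] = 2s.
Ksp = [Pb²⁺]^3[PO₄³⁻]^2 = (0.18)^3(2s)^2
(2s)^2 = 2.3×10⁻⁴⁴ / (0.18)^3 = 3.9×10⁻⁴²
s = 9.9×10⁻²² mol/L

9.9×10⁻²² M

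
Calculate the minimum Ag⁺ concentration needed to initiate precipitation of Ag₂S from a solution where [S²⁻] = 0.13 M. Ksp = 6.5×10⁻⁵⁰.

7.1×10⁻²⁵ M

Each salt precipitates once Q = Ksp for that salt.
Ag₂S(s) ⇌ 2 Ag⁺(aq) + S²⁻(aq)
Ksp = [Ag⁺]^2[S²⁻] = [Ag⁺]^2(0.13)
[Ag⁺]^2 = 6.5×10⁻⁵⁰ / (0.13) = 5.0×10⁻⁴⁹
[Ag⁺] = 7.1×10⁻²⁵ M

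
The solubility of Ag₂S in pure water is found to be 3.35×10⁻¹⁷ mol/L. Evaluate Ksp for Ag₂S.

Ksp = 1.50×10⁻⁴⁹

Ag₂S(s) ⇌ 2 Ag⁺(aq) + S²⁻(aq)
Call the molar solubility s, so that [Ag⁺] = 2s and [S²⁻] = s.
Ksp = [Ag⁺]^2[S²⁻] = (2s)^2 · s = 4s^3
Ksp = 4 × (3.35×10⁻¹⁷)^3 = 1.50×10⁻⁴⁹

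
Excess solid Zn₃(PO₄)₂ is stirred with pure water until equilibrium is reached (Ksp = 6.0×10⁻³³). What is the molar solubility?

Zn₃(PO₄)₂(s) ⇌ 3 Zn²⁺(aq) + 2 PO₄³⁻(aq)
Call the molar solubility s, so that [Zn²⁺] = 3s and [PO₄³⁻] = 2s.
Ksp = [Zn²⁺]^3[PO₄³⁻]^2 = (3s)^3 · (2s)^2 = 108s^5
108s^5 = 6.0×10⁻³³  ⇒  s^5 = 5.6×10⁻³⁵
s = (5.6×10⁻³⁵)^(1/5) = 1.4×10⁻⁷ mol L⁻¹

1.4×10⁻⁷ M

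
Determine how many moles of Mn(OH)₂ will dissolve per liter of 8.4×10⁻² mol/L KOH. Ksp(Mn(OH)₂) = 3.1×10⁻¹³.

Mn(OH)₂(s) ⇌ Mn²⁺(aq) + 2 OH⁻(aq)
The solution already contains OH⁻ at 8.4×10⁻² mol/L. Let s be the molar solubility of Mn(OH)₂.
[OH⁻] ≈ 8.4×10⁻² mol/L (common ion dominates); [Mn²⁺] = s.
Ksp = [Mn²⁺][OH⁻]^2 = s(8.4×10⁻²)^2
s = 3.1×10⁻¹³ / (8.4×10⁻²)^2 = 4.4×10⁻¹¹
s = 4.4×10⁻¹¹ mol/L

4.4×10⁻¹¹ M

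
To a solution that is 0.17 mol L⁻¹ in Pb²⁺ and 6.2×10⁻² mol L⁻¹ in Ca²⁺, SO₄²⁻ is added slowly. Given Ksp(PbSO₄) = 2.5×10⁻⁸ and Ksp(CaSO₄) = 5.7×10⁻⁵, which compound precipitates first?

PbSO₄

Each salt precipitates once Q = Ksp for that salt.
For PbSO₄: [SO₄²⁻] = (Ksp/[Pb²⁺]) = 1.5×10⁻⁷ mol L⁻¹
For CaSO₄: [SO₄²⁻] = (Ksp/[Ca²⁺]) = 9.2×10⁻⁴ mol L⁻¹
The smaller threshold [SO₄²⁻] is reached first, so PbSO₄ precipitates first.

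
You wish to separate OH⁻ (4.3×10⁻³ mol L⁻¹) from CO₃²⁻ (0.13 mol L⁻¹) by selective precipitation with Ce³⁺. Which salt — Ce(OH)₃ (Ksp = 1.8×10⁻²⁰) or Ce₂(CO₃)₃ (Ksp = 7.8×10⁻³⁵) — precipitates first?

Ce₂(CO₃)₃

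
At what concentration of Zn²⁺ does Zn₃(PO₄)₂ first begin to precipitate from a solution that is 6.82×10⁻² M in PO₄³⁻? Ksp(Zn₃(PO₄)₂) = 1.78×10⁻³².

Precipitation of each salt begins when its ion product equals Ksp.
Zn₃(PO₄)₂(s) ⇌ 3 Zn²⁺(aq) + 2 PO₄³⁻(aq)
Ksp = [Zn²⁺]^3[PO₄³⁻]^2 = [Zn²⁺]^3(6.82×10⁻²)^2
[Zn²⁺]^3 = 1.78×10⁻³² / (6.82×10⁻²)^2 = 3.83×10⁻³⁰
[Zn²⁺] = 1.56×10⁻¹⁰ M

1.56×10⁻¹⁰ M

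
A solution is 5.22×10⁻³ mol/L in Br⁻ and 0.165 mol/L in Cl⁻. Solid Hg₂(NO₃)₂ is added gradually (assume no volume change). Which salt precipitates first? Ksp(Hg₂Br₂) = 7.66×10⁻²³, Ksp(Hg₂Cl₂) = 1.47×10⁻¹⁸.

Each salt precipitates once Q = Ksp for that salt.
For Hg₂Br₂: [Hg₂²⁺] = (Ksp/[Br⁻]^2) = 2.81×10⁻¹⁸ mol/L
For Hg₂Cl₂: [Hg₂²⁺] = (Ksp/[Cl⁻]^2) = 5.40×10⁻¹⁷ mol/L
Since Hg₂Br₂ needs less Hg₂²⁺ to reach saturation, it precipitates first.

Hg₂Br₂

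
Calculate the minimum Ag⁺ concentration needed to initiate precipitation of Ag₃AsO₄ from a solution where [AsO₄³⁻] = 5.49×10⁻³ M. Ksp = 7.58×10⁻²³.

2.40×10⁻⁷ M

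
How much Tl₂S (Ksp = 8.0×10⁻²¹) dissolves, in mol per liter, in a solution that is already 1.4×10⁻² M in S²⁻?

Tl₂S(s) ⇌ 2 Tl⁺(aq) + S²⁻(aq)
With S²⁻ already at 1.4×10⁻² M and s small, take [S²⁻] ≈ 1.4×10⁻² M and [Tl⁺] = 2s.
Ksp = [Tl⁺]^2[S²⁻] = (2s)^2(1.4×10⁻²)
(2s)^2 = 8.0×10⁻²¹ / (1.4×10⁻²) = 5.7×10⁻¹⁹
s = 3.8×10⁻¹⁰ M

3.8×10⁻¹⁰ M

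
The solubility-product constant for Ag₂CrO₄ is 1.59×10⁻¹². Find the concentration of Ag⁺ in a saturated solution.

1.47×10⁻⁴ M

Ag₂CrO₄(s) ⇌ 2 Ag⁺(aq) + CrO₄²⁻(aq)
If s mol/L of Ag₂CrO₄ dissolves, [Ag⁺] = 2s and [CrO₄²⁻] = s.
Ksp = [Ag⁺]^2[CrO₄²⁻] = (2s)^2 · s = 4s^3 = 1.59×10⁻¹²
s = 7.35×10⁻⁵ M
[Ag⁺] = 2s = 1.47×10⁻⁴ M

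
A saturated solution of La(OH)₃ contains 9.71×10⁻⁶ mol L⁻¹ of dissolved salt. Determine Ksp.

Ksp = 2.40×10⁻¹⁹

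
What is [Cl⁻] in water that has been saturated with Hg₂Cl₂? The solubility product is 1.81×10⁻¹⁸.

1.54×10⁻⁶ M

Hg₂Cl₂(s) ⇌ Hg₂²⁺(aq) + 2 Cl⁻(aq)
Let s be the molar solubility. Then [Hg₂²⁺] = s and [Cl⁻] = 2s.
Ksp = [Hg₂²⁺][Cl⁻]^2 = s · (2s)^2 = 4s^3 = 1.81×10⁻¹⁸
s = 7.68×10⁻⁷ mol/L
[Cl⁻] = 2s = 1.54×10⁻⁶ mol/L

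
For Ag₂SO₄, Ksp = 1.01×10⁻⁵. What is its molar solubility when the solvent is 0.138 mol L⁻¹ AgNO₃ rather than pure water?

Ag₂SO₄(s) ⇌ 2 Ag⁺(aq) + SO₄²⁻(aq)
Let s be the solubility of Ag₂SO₄ here. The common ion gives [Ag⁺] ≈ 0.138 mol L⁻¹, and [SO₄²⁻] = s.
Ksp = [Ag⁺]^2[SO₄²⁻] = (0.138)^2s
s = 1.01×10⁻⁵ / (0.138)^2 = 5.30×10⁻⁴
s = 5.30×10⁻⁴ mol L⁻¹

5.30×10⁻⁴ M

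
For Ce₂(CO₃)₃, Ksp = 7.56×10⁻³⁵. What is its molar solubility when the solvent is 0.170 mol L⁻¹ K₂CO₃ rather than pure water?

6.20×10⁻¹⁷ M

Ce₂(CO₃)₃(s) ⇌ 2 Ce³⁺(aq) + 3 CO₃²⁻(aq)
The solution already contains CO₃²⁻ at 0.170 mol L⁻¹. Let s be the molar solubility of Ce₂(CO₃)₃.
[CO₃²⁻] ≈ 0.170 mol L⁻¹ (common ion dominates); [Ce³⁺] = 2s.
Ksp = [Ce³⁺]^2[CO₃²⁻]^3 = (2s)^2(0.170)^3
(2s)^2 = 7.56×10⁻³⁵ / (0.170)^3 = 1.54×10⁻³²
s = 6.20×10⁻¹⁷ mol L⁻¹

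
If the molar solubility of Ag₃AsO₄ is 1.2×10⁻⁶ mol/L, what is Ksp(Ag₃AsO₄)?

Ag₃AsO₄(s) ⇌ 3 Ag⁺(aq) + AsO₄³⁻(aq)
For each mole of Ag₃AsO₄ that dissolves per liter, [Ag⁺] = 3s and [AsO₄³⁻] = s; let s denote this solubility.
Ksp = [Ag⁺]^3[AsO₄³⁻] = (3s)^3 · s = 27s^4
Ksp = 27 × (1.2×10⁻⁶)^4 = 5.6×10⁻²³

Ksp = 5.6×10⁻²³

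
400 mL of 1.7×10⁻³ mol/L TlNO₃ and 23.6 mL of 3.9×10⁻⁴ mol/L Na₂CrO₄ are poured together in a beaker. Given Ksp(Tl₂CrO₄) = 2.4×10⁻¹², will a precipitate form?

Yes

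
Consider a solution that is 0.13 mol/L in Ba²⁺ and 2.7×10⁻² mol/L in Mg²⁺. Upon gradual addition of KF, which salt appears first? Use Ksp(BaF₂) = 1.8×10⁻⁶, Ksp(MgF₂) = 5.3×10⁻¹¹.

MgF₂

A salt starts to precipitate once the ion product Q reaches its Ksp.
For BaF₂: [F⁻] = (Ksp/[Ba²⁺])^(1/2) = 3.7×10⁻³ mol/L
For MgF₂: [F⁻] = (Ksp/[Mg²⁺])^(1/2) = 4.4×10⁻⁵ mol/L
The smaller threshold [F⁻] is reached first, so MgF₂ precipitates first.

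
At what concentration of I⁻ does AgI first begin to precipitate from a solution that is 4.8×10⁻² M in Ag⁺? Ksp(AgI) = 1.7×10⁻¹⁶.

A salt starts to precipitate once the ion product Q reaches its Ksp.
AgI(s) ⇌ Ag⁺(aq) + I⁻(aq)
Ksp = [Ag⁺][I⁻] = [I⁻](4.8×10⁻²)
[I⁻] = 1.7×10⁻¹⁶ / (4.8×10⁻²) = 3.5×10⁻¹⁵
[I⁻] = 3.5×10⁻¹⁵ M

3.5×10⁻¹⁵ M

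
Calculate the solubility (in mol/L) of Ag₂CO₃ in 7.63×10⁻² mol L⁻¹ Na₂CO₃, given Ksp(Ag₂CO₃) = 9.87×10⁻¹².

5.69×10⁻⁶ M

Ag₂CO₃(s) ⇌ 2 Ag⁺(aq) + CO₃²⁻(aq)
Let s be the solubility of Ag₂CO₃ here. The common ion gives [CO₃²⁻] ≈ 7.63×10⁻² mol L⁻¹, and [Ag⁺] = 2s.
Ksp = [Ag⁺]^2[CO₃²⁻] = (2s)^2(7.63×10⁻²)
(2s)^2 = 9.87×10⁻¹² / (7.63×10⁻²) = 1.29×10⁻¹⁰
s = 5.69×10⁻⁶ mol L⁻¹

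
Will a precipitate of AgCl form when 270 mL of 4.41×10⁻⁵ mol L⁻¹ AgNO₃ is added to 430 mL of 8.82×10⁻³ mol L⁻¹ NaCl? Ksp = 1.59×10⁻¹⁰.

After mixing, V = 270 mL + 430 mL = 700 mL.
[Ag⁺] = (4.41×10⁻⁵)(270)/700 = 1.70×10⁻⁵ mol L⁻¹
[Cl⁻] = (8.82×10⁻³)(430)/700 = 5.42×10⁻³ mol L⁻¹
Q = [Ag⁺][Cl⁻] = 9.22×10⁻⁸
Q = 9.22×10⁻⁸ > Ksp = 1.59×10⁻¹⁰, so the solution is supersaturated and AgCl precipitates.

Yes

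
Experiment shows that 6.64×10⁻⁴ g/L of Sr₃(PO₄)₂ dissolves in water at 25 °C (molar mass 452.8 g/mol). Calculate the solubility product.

Convert to molarity: s = 6.64×10⁻⁴ / 452.8 = 1.4664×10⁻⁶ mol/L
Sr₃(PO₄)₂(s) ⇌ 3 Sr²⁺(aq) + 2 PO₄³⁻(aq)
With molar solubility s: [Sr²⁺] = 3s, [PO₄³⁻] = 2s.
Ksp = [Sr²⁺]^3[PO₄³⁻]^2 = (3s)^3 · (2s)^2 = 108s^5
Ksp = 108 × (1.4664×10⁻⁶)^5 = 7.32×10⁻²⁸

Ksp = 7.32×10⁻²⁸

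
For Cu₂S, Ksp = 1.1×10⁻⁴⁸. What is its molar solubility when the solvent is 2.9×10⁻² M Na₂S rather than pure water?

3.1×10⁻²⁴ M

Cu₂S(s) ⇌ 2 Cu⁺(aq) + S²⁻(aq)
The solution already contains S²⁻ at 2.9×10⁻² M. Let s be the molar solubility of Cu₂S.
[S²⁻] ≈ 2.9×10⁻² M (common ion dominates); [Cu⁺] = 2s.
Ksp = [Cu⁺]^2[S²⁻] = (2s)^2(2.9×10⁻²)
(2s)^2 = 1.1×10⁻⁴⁸ / (2.9×10⁻²) = 3.8×10⁻⁴⁷
s = 3.1×10⁻²⁴ M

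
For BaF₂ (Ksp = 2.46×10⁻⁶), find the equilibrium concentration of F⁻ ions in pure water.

BaF₂(s) ⇌ Ba²⁺(aq) + 2 F⁻(aq)
For each mole of BaF₂ that dissolves per liter, [Ba²⁺] = s and [F⁻] = 2s; let s denote this solubility.
Ksp = [Ba²⁺][F⁻]^2 = s · (2s)^2 = 4s^3 = 2.46×10⁻⁶
s = 8.50×10⁻³ mol/L
[F⁻] = 2s = 1.70×10⁻² mol/L

1.70×10⁻² M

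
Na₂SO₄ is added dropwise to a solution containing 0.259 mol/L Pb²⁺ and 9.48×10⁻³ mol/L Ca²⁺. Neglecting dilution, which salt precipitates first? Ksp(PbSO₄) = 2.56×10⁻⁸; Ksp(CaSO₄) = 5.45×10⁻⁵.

PbSO₄

Each salt precipitates once Q = Ksp for that salt.
For PbSO₄: [SO₄²⁻] = (Ksp/[Pb²⁺]) = 9.88×10⁻⁸ mol/L
For CaSO₄: [SO₄²⁻] = (Ksp/[Ca²⁺]) = 5.75×10⁻³ mol/L
PbSO₄ requires the lower [SO₄²⁻], so it precipitates first.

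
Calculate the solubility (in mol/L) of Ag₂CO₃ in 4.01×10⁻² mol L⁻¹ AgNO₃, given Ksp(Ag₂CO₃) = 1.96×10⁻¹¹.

Ag₂CO₃(s) ⇌ 2 Ag⁺(aq) + CO₃²⁻(aq)
With Ag⁺ already at 4.01×10⁻² mol L⁻¹ and s small, take [Ag⁺] ≈ 4.01×10⁻² mol L⁻¹ and [CO₃²⁻] = s.
Ksp = [Ag⁺]^2[CO₃²⁻] = (4.01×10⁻²)^2s
s = 1.96×10⁻¹¹ / (4.01×10⁻²)^2 = 1.22×10⁻⁸
s = 1.22×10⁻⁸ mol L⁻¹

1.22×10⁻⁸ M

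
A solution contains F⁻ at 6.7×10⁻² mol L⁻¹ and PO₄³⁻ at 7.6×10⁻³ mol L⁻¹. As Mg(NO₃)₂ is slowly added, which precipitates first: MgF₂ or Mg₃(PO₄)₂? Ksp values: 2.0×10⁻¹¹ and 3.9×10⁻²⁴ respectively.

MgF₂

Each salt precipitates once Q = Ksp for that salt.
For MgF₂: [Mg²⁺] = (Ksp/[F⁻]^2) = 4.5×10⁻⁹ mol L⁻¹
For Mg₃(PO₄)₂: [Mg²⁺] = (Ksp/[PO₄³⁻]^2)^(1/3) = 4.1×10⁻⁷ mol L⁻¹
MgF₂ requires the lower [Mg²⁺], so it precipitates first.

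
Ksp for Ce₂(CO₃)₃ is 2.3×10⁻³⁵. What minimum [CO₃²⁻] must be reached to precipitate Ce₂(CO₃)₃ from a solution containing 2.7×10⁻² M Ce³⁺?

Precipitation begins when Q = Ksp.
Ce₂(CO₃)₃(s) ⇌ 2 Ce³⁺(aq) + 3 CO₃²⁻(aq)
Ksp = [Ce³⁺]^2[CO₃²⁻]^3 = [CO₃²⁻]^3(2.7×10⁻²)^2
[CO₃²⁻]^3 = 2.3×10⁻³⁵ / (2.7×10⁻²)^2 = 3.2×10⁻³²
[CO₃²⁻] = 3.2×10⁻¹¹ M

3.2×10⁻¹¹ M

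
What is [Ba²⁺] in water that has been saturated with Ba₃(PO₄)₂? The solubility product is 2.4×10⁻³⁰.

Ba₃(PO₄)₂(s) ⇌ 3 Ba²⁺(aq) + 2 PO₄³⁻(aq)
For each mole of Ba₃(PO₄)₂ that dissolves per liter, [Ba²⁺] = 3s and [PO₄³⁻] = 2s; let s denote this solubility.
Ksp = [Ba²⁺]^3[PO₄³⁻]^2 = (3s)^3 · (2s)^2 = 108s^5 = 2.4×10⁻³⁰
s = 4.7×10⁻⁷ M
[Ba²⁺] = 3s = 1.4×10⁻⁶ M

1.4×10⁻⁶ M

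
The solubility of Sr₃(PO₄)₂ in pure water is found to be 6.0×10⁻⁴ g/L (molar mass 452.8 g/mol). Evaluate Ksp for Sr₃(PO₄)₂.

Ksp = 4.4×10⁻²⁸

Molar solubility s = (6.0×10⁻⁴ g/L) / (452.8 g/mol) = 1.325×10⁻⁶ mol/L
Sr₃(PO₄)₂(s) ⇌ 3 Sr²⁺(aq) + 2 PO₄³⁻(aq)
For each mole of Sr₃(PO₄)₂ that dissolves per liter, [Sr²⁺] = 3s and [PO₄³⁻] = 2s; let s denote this solubility.
Ksp = [Sr²⁺]^3[PO₄³⁻]^2 = (3s)^3 · (2s)^2 = 108s^5
Ksp = 108 × (1.325×10⁻⁶)^5 = 4.4×10⁻²⁸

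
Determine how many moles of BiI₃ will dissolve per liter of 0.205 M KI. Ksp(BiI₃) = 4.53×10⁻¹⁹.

BiI₃(s) ⇌ Bi³⁺(aq) + 3 I⁻(aq)
I⁻ is already present at 0.205 M. If s mol/L of BiI₃ dissolves, [Bi³⁺] = s while [I⁻] ≈ 0.205 M.
Ksp = [Bi³⁺][I⁻]^3 = s(0.205)^3
s = 4.53×10⁻¹⁹ / (0.205)^3 = 5.26×10⁻¹⁷
s = 5.26×10⁻¹⁷ M

5.26×10⁻¹⁷ M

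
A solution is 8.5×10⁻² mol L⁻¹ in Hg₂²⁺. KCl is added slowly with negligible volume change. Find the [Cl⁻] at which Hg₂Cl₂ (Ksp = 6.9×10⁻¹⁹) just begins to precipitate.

2.8×10⁻⁹ M

Each salt precipitates once Q = Ksp for that salt.
Hg₂Cl₂(s) ⇌ Hg₂²⁺(aq) + 2 Cl⁻(aq)
Ksp = [Hg₂²⁺][Cl⁻]^2 = [Cl⁻]^2(8.5×10⁻²)
[Cl⁻]^2 = 6.9×10⁻¹⁹ / (8.5×10⁻²) = 8.1×10⁻¹⁸
[Cl⁻] = 2.8×10⁻⁹ mol L⁻¹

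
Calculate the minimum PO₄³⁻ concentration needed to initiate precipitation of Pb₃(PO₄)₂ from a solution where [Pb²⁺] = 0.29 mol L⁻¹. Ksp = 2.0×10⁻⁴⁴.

9.1×10⁻²² M

Precipitation begins when Q = Ksp.
Pb₃(PO₄)₂(s) ⇌ 3 Pb²⁺(aq) + 2 PO₄³⁻(aq)
Ksp = [Pb²⁺]^3[PO₄³⁻]^2 = [PO₄³⁻]^2(0.29)^3
[PO₄³⁻]^2 = 2.0×10⁻⁴⁴ / (0.29)^3 = 8.2×10⁻⁴³
[PO₄³⁻] = 9.1×10⁻²² mol L⁻¹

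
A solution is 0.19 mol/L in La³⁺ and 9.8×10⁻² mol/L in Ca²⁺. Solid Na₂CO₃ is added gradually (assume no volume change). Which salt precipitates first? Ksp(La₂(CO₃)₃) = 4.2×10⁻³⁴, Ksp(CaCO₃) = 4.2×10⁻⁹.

Precipitation of each salt begins when its ion product equals Ksp.
For La₂(CO₃)₃: [CO₃²⁻] = (Ksp/[La³⁺]^2)^(1/3) = 2.3×10⁻¹¹ mol/L
For CaCO₃: [CO₃²⁻] = (Ksp/[Ca²⁺]) = 4.3×10⁻⁸ mol/L
Since La₂(CO₃)₃ needs less CO₃²⁻ to reach saturation, it precipitates first.

La₂(CO₃)₃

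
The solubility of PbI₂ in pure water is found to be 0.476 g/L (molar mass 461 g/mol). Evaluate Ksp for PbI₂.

Molar solubility s = (0.476 g/L) / (461 g/mol) = 1.0325×10⁻³ mol/L
PbI₂(s) ⇌ Pb²⁺(aq) + 2 I⁻(aq)
If s mol/L of PbI₂ dissolves, [Pb²⁺] = s and [I⁻] = 2s.
Ksp = [Pb²⁺][I⁻]^2 = s · (2s)^2 = 4s^3
Ksp = 4 × (1.0325×10⁻³)^3 = 4.40×10⁻⁹

Ksp = 4.40×10⁻⁹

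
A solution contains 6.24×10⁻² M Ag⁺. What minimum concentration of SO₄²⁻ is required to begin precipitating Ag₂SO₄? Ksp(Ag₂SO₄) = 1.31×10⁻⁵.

3.36×10⁻³ M

A salt starts to precipitate once the ion product Q reaches its Ksp.
Ag₂SO₄(s) ⇌ 2 Ag⁺(aq) + SO₄²⁻(aq)
Ksp = [Ag⁺]^2[SO₄²⁻] = [SO₄²⁻](6.24×10⁻²)^2
[SO₄²⁻] = 1.31×10⁻⁵ / (6.24×10⁻²)^2 = 3.36×10⁻³
[SO₄²⁻] = 3.36×10⁻³ M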